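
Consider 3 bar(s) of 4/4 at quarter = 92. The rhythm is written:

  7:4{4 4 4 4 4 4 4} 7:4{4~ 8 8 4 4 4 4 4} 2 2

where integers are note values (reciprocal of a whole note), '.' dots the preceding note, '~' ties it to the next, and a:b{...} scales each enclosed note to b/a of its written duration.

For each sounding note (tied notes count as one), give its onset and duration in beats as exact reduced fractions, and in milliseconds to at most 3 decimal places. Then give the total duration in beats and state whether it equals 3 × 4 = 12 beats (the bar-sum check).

1) 0.0ms=0b +372.671ms=4/7b
2) 372.671ms=4/7b +372.671ms=4/7b
3) 745.342ms=8/7b +372.671ms=4/7b
4) 1118.012ms=12/7b +372.671ms=4/7b
5) 1490.683ms=16/7b +372.671ms=4/7b
6) 1863.354ms=20/7b +372.671ms=4/7b
7) 2236.025ms=24/7b +372.671ms=4/7b
8) 2608.696ms=4b +559.006ms=6/7b
9) 3167.702ms=34/7b +186.335ms=2/7b
10) 3354.037ms=36/7b +372.671ms=4/7b
11) 3726.708ms=40/7b +372.671ms=4/7b
12) 4099.379ms=44/7b +372.671ms=4/7b
13) 4472.05ms=48/7b +372.671ms=4/7b
14) 4844.72ms=52/7b +372.671ms=4/7b
15) 5217.391ms=8b +1304.348ms=2b
16) 6521.739ms=10b +1304.348ms=2b
Σ=12b of 12 (92bpm 4/4) — PASS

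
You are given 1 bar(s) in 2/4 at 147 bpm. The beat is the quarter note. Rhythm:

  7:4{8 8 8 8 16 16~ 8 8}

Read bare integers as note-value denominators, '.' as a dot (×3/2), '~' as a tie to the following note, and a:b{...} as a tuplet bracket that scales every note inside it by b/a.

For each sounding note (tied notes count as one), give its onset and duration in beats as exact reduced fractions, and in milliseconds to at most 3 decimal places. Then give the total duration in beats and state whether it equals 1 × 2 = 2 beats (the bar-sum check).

1) 0.0ms=0b +116.618ms=2/7b
2) 116.618ms=2/7b +116.618ms=2/7b
3) 233.236ms=4/7b +116.618ms=2/7b
4) 349.854ms=6/7b +116.618ms=2/7b
5) 466.472ms=8/7b +58.309ms=1/7b
6) 524.781ms=9/7b +174.927ms=3/7b
7) 699.708ms=12/7b +116.618ms=2/7b
Σ=2b of 2 (147bpm 2/4) — PASS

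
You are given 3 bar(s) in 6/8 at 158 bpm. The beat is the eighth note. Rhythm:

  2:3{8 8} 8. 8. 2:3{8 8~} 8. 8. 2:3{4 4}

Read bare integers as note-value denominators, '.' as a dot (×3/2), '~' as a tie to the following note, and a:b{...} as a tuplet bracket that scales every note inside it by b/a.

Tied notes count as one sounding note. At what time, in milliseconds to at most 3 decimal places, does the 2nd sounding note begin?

1. 0.0ms @ 0 + 569.62ms (3/2)
2. 569.62ms @ 3/2 + 569.62ms (3/2)
3. 1139.241ms @ 3 + 569.62ms (3/2)
4. 1708.861ms @ 9/2 + 569.62ms (3/2)
5. 2278.481ms @ 6 + 569.62ms (3/2)
6. 2848.101ms @ 15/2 + 1139.241ms (3)
7. 3987.342ms @ 21/2 + 569.62ms (3/2)
8. 4556.962ms @ 12 + 1139.241ms (3)
9. 5696.203ms @ 15 + 1139.241ms (3)

note 2 onset = 3/2b = 569.62ms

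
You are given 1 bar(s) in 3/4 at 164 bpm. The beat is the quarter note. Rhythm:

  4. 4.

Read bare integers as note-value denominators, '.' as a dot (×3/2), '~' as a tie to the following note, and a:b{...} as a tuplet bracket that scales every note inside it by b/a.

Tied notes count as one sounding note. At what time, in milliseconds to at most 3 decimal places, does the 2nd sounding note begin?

note 2 onset = 3/2b = 548.78ms

1. 0.0ms @ 0 + 548.78ms (3/2)
2. 548.78ms @ 3/2 + 548.78ms (3/2)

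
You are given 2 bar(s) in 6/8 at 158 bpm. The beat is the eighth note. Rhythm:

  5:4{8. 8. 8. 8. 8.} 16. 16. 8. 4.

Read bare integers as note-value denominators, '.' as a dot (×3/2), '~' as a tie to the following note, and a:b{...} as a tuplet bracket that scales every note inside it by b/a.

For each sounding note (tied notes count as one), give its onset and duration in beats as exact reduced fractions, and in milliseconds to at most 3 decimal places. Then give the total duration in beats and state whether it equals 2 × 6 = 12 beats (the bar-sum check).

1) 0.0ms=0b +455.696ms=6/5b
2) 455.696ms=6/5b +455.696ms=6/5b
3) 911.392ms=12/5b +455.696ms=6/5b
4) 1367.089ms=18/5b +455.696ms=6/5b
5) 1822.785ms=24/5b +455.696ms=6/5b
6) 2278.481ms=6b +284.81ms=3/4b
7) 2563.291ms=27/4b +284.81ms=3/4b
8) 2848.101ms=15/2b +569.62ms=3/2b
9) 3417.722ms=9b +1139.241ms=3b
Σ=12b of 12 (158bpm 6/8) — PASS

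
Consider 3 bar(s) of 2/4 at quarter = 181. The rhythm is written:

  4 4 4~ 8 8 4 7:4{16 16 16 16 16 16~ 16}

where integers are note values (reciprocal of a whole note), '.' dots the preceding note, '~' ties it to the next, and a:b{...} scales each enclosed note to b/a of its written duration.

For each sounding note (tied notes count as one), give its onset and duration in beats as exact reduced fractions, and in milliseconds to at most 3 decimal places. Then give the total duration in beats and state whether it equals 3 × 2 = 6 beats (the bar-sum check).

1) 0.0ms=0b +331.492ms=1b
2) 331.492ms=1b +331.492ms=1b
3) 662.983ms=2b +497.238ms=3/2b
4) 1160.221ms=7/2b +165.746ms=1/2b
5) 1325.967ms=4b +331.492ms=1b
6) 1657.459ms=5b +47.356ms=1/7b
7) 1704.815ms=36/7b +47.356ms=1/7b
8) 1752.17ms=37/7b +47.356ms=1/7b
9) 1799.526ms=38/7b +47.356ms=1/7b
10) 1846.882ms=39/7b +47.356ms=1/7b
11) 1894.238ms=40/7b +94.712ms=2/7b
Σ=6b of 6 (181bpm 2/4) — PASS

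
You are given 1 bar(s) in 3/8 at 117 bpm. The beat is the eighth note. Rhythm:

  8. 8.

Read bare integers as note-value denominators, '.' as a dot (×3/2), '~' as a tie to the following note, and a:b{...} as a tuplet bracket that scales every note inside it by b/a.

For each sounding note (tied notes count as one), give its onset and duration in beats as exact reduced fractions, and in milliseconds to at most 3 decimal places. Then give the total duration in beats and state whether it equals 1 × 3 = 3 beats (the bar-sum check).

1) 0.0ms=0b +769.231ms=3/2b
2) 769.231ms=3/2b +769.231ms=3/2b
Σ=3b of 3 (117bpm 3/8) — PASS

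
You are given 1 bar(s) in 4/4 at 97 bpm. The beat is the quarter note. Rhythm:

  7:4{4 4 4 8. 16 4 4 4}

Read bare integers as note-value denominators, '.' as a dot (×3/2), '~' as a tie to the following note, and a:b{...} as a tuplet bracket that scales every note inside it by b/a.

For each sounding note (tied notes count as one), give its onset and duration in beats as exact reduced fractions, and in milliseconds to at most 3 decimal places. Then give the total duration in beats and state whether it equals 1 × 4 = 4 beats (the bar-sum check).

1) 0.0ms=0b +353.461ms=4/7b
2) 353.461ms=4/7b +353.461ms=4/7b
3) 706.922ms=8/7b +353.461ms=4/7b
4) 1060.383ms=12/7b +265.096ms=3/7b
5) 1325.479ms=15/7b +88.365ms=1/7b
6) 1413.844ms=16/7b +353.461ms=4/7b
7) 1767.305ms=20/7b +353.461ms=4/7b
8) 2120.766ms=24/7b +353.461ms=4/7b
Σ=4b of 4 (97bpm 4/4) — PASS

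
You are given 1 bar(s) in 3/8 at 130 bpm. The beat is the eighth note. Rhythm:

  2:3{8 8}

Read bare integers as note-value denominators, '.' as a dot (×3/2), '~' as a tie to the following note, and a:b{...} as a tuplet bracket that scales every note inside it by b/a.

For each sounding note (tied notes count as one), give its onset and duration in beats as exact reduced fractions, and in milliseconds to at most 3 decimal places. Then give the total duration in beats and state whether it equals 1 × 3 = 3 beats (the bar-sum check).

1) 0.0ms=0b +692.308ms=3/2b
2) 692.308ms=3/2b +692.308ms=3/2b
Σ=3b of 3 (130bpm 3/8) — PASS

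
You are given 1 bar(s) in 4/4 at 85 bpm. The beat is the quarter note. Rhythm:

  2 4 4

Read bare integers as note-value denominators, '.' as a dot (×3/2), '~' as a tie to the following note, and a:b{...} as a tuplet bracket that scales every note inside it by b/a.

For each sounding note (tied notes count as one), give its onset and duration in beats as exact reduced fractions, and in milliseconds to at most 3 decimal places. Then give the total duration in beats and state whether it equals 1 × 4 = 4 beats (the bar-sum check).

1) 0.0ms=0b +1411.765ms=2b
2) 1411.765ms=2b +705.882ms=1b
3) 2117.647ms=3b +705.882ms=1b
Σ=4b of 4 (85bpm 4/4) — PASS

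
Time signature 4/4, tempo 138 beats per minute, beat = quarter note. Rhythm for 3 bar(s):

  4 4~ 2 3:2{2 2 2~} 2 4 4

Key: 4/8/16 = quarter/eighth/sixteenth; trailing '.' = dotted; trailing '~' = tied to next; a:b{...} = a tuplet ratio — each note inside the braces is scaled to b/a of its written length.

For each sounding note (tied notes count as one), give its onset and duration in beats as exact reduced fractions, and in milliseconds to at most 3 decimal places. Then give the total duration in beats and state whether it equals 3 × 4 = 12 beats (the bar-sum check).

1) 0.0ms=0b +434.783ms=1b
2) 434.783ms=1b +1304.348ms=3b
3) 1739.13ms=4b +579.71ms=4/3b
4) 2318.841ms=16/3b +579.71ms=4/3b
5) 2898.551ms=20/3b +1449.275ms=10/3b
6) 4347.826ms=10b +434.783ms=1b
7) 4782.609ms=11b +434.783ms=1b
Σ=12b of 12 (138bpm 4/4) — PASS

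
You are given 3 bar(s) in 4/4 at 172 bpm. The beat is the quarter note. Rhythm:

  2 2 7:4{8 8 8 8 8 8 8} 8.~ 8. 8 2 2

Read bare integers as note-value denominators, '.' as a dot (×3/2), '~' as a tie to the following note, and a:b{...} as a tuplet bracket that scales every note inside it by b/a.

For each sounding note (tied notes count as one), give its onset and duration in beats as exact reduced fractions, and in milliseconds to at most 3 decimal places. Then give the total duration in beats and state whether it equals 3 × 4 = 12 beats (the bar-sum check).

1) 0.0ms=0b +697.674ms=2b
2) 697.674ms=2b +697.674ms=2b
3) 1395.349ms=4b +99.668ms=2/7b
4) 1495.017ms=30/7b +99.668ms=2/7b
5) 1594.684ms=32/7b +99.668ms=2/7b
6) 1694.352ms=34/7b +99.668ms=2/7b
7) 1794.02ms=36/7b +99.668ms=2/7b
8) 1893.688ms=38/7b +99.668ms=2/7b
9) 1993.355ms=40/7b +99.668ms=2/7b
10) 2093.023ms=6b +523.256ms=3/2b
11) 2616.279ms=15/2b +174.419ms=1/2b
12) 2790.698ms=8b +697.674ms=2b
13) 3488.372ms=10b +697.674ms=2b
Σ=12b of 12 (172bpm 4/4) — PASS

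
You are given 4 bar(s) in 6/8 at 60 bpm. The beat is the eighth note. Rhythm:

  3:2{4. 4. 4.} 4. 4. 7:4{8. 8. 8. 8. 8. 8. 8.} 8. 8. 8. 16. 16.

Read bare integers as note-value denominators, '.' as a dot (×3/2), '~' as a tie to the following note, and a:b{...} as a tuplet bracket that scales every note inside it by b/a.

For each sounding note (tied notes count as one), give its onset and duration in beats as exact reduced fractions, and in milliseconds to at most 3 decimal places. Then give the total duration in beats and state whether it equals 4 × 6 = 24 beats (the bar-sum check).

1) 0.0ms=0b +2000.0ms=2b
2) 2000.0ms=2b +2000.0ms=2b
3) 4000.0ms=4b +2000.0ms=2b
4) 6000.0ms=6b +3000.0ms=3b
5) 9000.0ms=9b +3000.0ms=3b
6) 12000.0ms=12b +857.143ms=6/7b
7) 12857.143ms=90/7b +857.143ms=6/7b
8) 13714.286ms=96/7b +857.143ms=6/7b
9) 14571.429ms=102/7b +857.143ms=6/7b
10) 15428.571ms=108/7b +857.143ms=6/7b
11) 16285.714ms=114/7b +857.143ms=6/7b
12) 17142.857ms=120/7b +857.143ms=6/7b
13) 18000.0ms=18b +1500.0ms=3/2b
14) 19500.0ms=39/2b +1500.0ms=3/2b
15) 21000.0ms=21b +1500.0ms=3/2b
16) 22500.0ms=45/2b +750.0ms=3/4b
17) 23250.0ms=93/4b +750.0ms=3/4b
Σ=24b of 24 (60bpm 6/8) — PASS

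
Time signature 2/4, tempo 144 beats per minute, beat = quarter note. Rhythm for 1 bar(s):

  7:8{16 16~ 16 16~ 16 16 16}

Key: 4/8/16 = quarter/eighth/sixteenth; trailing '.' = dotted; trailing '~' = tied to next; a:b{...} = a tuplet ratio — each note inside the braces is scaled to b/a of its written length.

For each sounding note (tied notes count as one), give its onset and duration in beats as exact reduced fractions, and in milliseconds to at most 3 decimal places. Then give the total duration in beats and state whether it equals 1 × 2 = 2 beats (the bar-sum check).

1) 0.0ms=0b +119.048ms=2/7b
2) 119.048ms=2/7b +238.095ms=4/7b
3) 357.143ms=6/7b +238.095ms=4/7b
4) 595.238ms=10/7b +119.048ms=2/7b
5) 714.286ms=12/7b +119.048ms=2/7b
Σ=2b of 2 (144bpm 2/4) — PASS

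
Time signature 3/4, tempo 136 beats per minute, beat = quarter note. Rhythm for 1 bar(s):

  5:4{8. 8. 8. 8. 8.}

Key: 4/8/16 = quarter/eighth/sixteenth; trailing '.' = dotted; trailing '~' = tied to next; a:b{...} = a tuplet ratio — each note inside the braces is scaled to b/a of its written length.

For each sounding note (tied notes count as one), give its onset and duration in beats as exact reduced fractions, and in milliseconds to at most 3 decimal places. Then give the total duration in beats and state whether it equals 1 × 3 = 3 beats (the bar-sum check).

1) 0.0ms=0b +264.706ms=3/5b
2) 264.706ms=3/5b +264.706ms=3/5b
3) 529.412ms=6/5b +264.706ms=3/5b
4) 794.118ms=9/5b +264.706ms=3/5b
5) 1058.824ms=12/5b +264.706ms=3/5b
Σ=3b of 3 (136bpm 3/4) — PASS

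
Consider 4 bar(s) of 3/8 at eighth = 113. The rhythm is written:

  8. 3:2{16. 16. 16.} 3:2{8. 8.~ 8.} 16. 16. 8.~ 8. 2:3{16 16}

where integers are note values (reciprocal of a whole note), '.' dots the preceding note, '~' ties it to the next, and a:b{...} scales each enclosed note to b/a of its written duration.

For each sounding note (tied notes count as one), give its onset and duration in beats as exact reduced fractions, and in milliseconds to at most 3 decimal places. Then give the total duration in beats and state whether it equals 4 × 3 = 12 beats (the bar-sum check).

1) 0.0ms=0b +796.46ms=3/2b
2) 796.46ms=3/2b +265.487ms=1/2b
3) 1061.947ms=2b +265.487ms=1/2b
4) 1327.434ms=5/2b +265.487ms=1/2b
5) 1592.92ms=3b +530.973ms=1b
6) 2123.894ms=4b +1061.947ms=2b
7) 3185.841ms=6b +398.23ms=3/4b
8) 3584.071ms=27/4b +398.23ms=3/4b
9) 3982.301ms=15/2b +1592.92ms=3b
10) 5575.221ms=21/2b +398.23ms=3/4b
11) 5973.451ms=45/4b +398.23ms=3/4b
Σ=12b of 12 (113bpm 3/8) — PASS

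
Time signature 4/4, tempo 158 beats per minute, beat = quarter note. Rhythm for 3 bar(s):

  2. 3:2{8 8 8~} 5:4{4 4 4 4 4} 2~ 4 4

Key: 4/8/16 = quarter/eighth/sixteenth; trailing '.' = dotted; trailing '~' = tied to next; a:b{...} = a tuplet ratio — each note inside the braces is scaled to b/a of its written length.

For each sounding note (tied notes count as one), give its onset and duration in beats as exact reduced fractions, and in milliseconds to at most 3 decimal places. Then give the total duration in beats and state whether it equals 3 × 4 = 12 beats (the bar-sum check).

1) 0.0ms=0b +1139.241ms=3b
2) 1139.241ms=3b +126.582ms=1/3b
3) 1265.823ms=10/3b +126.582ms=1/3b
4) 1392.405ms=11/3b +430.38ms=17/15b
5) 1822.785ms=24/5b +303.797ms=4/5b
6) 2126.582ms=28/5b +303.797ms=4/5b
7) 2430.38ms=32/5b +303.797ms=4/5b
8) 2734.177ms=36/5b +303.797ms=4/5b
9) 3037.975ms=8b +1139.241ms=3b
10) 4177.215ms=11b +379.747ms=1b
Σ=12b of 12 (158bpm 4/4) — PASS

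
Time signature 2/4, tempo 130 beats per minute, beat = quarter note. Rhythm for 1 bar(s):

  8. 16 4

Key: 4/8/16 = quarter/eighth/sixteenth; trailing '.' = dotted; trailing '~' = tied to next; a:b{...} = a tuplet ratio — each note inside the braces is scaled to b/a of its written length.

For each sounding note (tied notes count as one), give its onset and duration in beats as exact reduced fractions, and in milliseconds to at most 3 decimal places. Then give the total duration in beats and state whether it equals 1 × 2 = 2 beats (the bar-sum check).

1) 0.0ms=0b +346.154ms=3/4b
2) 346.154ms=3/4b +115.385ms=1/4b
3) 461.538ms=1b +461.538ms=1b
Σ=2b of 2 (130bpm 2/4) — PASS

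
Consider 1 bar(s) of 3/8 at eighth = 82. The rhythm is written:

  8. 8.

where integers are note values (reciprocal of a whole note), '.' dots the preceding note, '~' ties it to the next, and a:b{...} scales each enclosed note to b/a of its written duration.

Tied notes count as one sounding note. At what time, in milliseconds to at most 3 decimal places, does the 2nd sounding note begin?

1. 0.0ms @ 0 + 1097.561ms (3/2)
2. 1097.561ms @ 3/2 + 1097.561ms (3/2)

note 2 onset = 3/2b = 1097.561ms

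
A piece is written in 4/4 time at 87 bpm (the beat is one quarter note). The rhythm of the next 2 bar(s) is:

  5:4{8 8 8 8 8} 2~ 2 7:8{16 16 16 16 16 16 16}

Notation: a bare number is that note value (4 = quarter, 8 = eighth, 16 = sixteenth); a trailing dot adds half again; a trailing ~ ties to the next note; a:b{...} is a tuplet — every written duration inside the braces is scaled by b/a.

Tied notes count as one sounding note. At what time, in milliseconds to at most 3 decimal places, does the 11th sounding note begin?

1. 0.0ms @ 0 + 275.862ms (2/5)
2. 275.862ms @ 2/5 + 275.862ms (2/5)
3. 551.724ms @ 4/5 + 275.862ms (2/5)
4. 827.586ms @ 6/5 + 275.862ms (2/5)
5. 1103.448ms @ 8/5 + 275.862ms (2/5)
6. 1379.31ms @ 2 + 2758.621ms (4)
7. 4137.931ms @ 6 + 197.044ms (2/7)
8. 4334.975ms @ 44/7 + 197.044ms (2/7)
9. 4532.02ms @ 46/7 + 197.044ms (2/7)
10. 4729.064ms @ 48/7 + 197.044ms (2/7)
11. 4926.108ms @ 50/7 + 197.044ms (2/7)
12. 5123.153ms @ 52/7 + 197.044ms (2/7)
13. 5320.197ms @ 54/7 + 197.044ms (2/7)

note 11 onset = 50/7b = 4926.108ms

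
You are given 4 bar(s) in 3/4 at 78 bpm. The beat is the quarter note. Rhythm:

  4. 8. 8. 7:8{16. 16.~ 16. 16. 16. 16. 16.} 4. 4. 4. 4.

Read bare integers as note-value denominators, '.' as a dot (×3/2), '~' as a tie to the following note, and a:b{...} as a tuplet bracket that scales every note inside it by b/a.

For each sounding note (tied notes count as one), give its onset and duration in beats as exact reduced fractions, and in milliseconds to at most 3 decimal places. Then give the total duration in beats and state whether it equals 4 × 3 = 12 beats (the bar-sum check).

1) 0.0ms=0b +1153.846ms=3/2b
2) 1153.846ms=3/2b +576.923ms=3/4b
3) 1730.769ms=9/4b +576.923ms=3/4b
4) 2307.692ms=3b +329.67ms=3/7b
5) 2637.363ms=24/7b +659.341ms=6/7b
6) 3296.703ms=30/7b +329.67ms=3/7b
7) 3626.374ms=33/7b +329.67ms=3/7b
8) 3956.044ms=36/7b +329.67ms=3/7b
9) 4285.714ms=39/7b +329.67ms=3/7b
10) 4615.385ms=6b +1153.846ms=3/2b
11) 5769.231ms=15/2b +1153.846ms=3/2b
12) 6923.077ms=9b +1153.846ms=3/2b
13) 8076.923ms=21/2b +1153.846ms=3/2b
Σ=12b of 12 (78bpm 3/4) — PASS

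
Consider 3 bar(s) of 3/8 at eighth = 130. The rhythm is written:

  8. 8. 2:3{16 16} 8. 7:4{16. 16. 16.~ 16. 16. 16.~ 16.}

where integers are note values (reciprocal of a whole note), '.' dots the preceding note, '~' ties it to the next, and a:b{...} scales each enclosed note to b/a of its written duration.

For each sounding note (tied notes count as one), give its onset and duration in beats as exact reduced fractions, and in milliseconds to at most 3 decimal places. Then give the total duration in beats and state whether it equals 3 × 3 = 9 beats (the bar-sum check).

1) 0.0ms=0b +692.308ms=3/2b
2) 692.308ms=3/2b +692.308ms=3/2b
3) 1384.615ms=3b +346.154ms=3/4b
4) 1730.769ms=15/4b +346.154ms=3/4b
5) 2076.923ms=9/2b +692.308ms=3/2b
6) 2769.231ms=6b +197.802ms=3/7b
7) 2967.033ms=45/7b +197.802ms=3/7b
8) 3164.835ms=48/7b +395.604ms=6/7b
9) 3560.44ms=54/7b +197.802ms=3/7b
10) 3758.242ms=57/7b +395.604ms=6/7b
Σ=9b of 9 (130bpm 3/8) — PASS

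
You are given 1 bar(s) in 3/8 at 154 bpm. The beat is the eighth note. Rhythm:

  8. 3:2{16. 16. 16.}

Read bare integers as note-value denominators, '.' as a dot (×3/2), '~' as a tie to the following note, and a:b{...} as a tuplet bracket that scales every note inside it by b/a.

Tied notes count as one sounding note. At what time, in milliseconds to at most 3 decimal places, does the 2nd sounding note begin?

note 2 onset = 3/2b = 584.416ms

1. 0.0ms @ 0 + 584.416ms (3/2)
2. 584.416ms @ 3/2 + 194.805ms (1/2)
3. 779.221ms @ 2 + 194.805ms (1/2)
4. 974.026ms @ 5/2 + 194.805ms (1/2)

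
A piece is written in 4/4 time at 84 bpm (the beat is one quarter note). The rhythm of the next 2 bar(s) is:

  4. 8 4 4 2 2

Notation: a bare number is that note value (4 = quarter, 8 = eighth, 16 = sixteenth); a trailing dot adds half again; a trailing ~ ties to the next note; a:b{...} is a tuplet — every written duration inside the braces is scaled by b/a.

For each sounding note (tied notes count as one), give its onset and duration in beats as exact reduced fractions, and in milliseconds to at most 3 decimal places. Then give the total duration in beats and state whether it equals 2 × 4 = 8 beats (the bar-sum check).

1) 0.0ms=0b +1071.429ms=3/2b
2) 1071.429ms=3/2b +357.143ms=1/2b
3) 1428.571ms=2b +714.286ms=1b
4) 2142.857ms=3b +714.286ms=1b
5) 2857.143ms=4b +1428.571ms=2b
6) 4285.714ms=6b +1428.571ms=2b
Σ=8b of 8 (84bpm 4/4) — PASS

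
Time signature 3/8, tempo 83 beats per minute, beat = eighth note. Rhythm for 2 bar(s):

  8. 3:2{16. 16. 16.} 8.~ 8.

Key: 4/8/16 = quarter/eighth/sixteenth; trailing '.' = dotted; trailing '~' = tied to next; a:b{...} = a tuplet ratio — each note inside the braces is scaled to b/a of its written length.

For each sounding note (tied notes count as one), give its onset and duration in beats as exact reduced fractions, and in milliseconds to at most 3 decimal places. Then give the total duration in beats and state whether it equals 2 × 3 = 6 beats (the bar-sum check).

1) 0.0ms=0b +1084.337ms=3/2b
2) 1084.337ms=3/2b +361.446ms=1/2b
3) 1445.783ms=2b +361.446ms=1/2b
4) 1807.229ms=5/2b +361.446ms=1/2b
5) 2168.675ms=3b +2168.675ms=3b
Σ=6b of 6 (83bpm 3/8) — PASS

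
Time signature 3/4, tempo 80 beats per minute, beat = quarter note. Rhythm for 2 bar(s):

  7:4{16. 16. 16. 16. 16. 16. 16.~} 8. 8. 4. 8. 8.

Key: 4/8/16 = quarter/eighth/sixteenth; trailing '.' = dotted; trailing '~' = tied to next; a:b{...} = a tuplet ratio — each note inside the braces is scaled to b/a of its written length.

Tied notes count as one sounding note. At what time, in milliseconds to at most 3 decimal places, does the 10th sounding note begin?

note 10 onset = 9/2b = 3375.0ms

1. 0.0ms @ 0 + 160.714ms (3/14)
2. 160.714ms @ 3/14 + 160.714ms (3/14)
3. 321.429ms @ 3/7 + 160.714ms (3/14)
4. 482.143ms @ 9/14 + 160.714ms (3/14)
5. 642.857ms @ 6/7 + 160.714ms (3/14)
6. 803.571ms @ 15/14 + 160.714ms (3/14)
7. 964.286ms @ 9/7 + 723.214ms (27/28)
8. 1687.5ms @ 9/4 + 562.5ms (3/4)
9. 2250.0ms @ 3 + 1125.0ms (3/2)
10. 3375.0ms @ 9/2 + 562.5ms (3/4)
11. 3937.5ms @ 21/4 + 562.5ms (3/4)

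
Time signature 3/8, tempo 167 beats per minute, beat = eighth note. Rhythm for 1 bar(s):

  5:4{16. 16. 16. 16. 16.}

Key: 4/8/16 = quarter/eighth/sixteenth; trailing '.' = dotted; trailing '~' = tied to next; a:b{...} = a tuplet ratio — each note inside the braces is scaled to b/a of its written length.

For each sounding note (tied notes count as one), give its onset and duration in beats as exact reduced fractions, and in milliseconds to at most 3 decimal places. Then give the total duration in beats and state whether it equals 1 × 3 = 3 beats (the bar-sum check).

1) 0.0ms=0b +215.569ms=3/5b
2) 215.569ms=3/5b +215.569ms=3/5b
3) 431.138ms=6/5b +215.569ms=3/5b
4) 646.707ms=9/5b +215.569ms=3/5b
5) 862.275ms=12/5b +215.569ms=3/5b
Σ=3b of 3 (167bpm 3/8) — PASS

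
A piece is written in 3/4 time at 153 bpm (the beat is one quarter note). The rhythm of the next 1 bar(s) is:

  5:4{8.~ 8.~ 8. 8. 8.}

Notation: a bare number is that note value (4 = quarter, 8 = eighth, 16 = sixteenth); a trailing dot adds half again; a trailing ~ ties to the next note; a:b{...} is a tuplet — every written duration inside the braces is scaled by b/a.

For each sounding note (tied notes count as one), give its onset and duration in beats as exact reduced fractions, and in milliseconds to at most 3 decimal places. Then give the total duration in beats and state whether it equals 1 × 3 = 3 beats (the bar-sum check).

1) 0.0ms=0b +705.882ms=9/5b
2) 705.882ms=9/5b +235.294ms=3/5b
3) 941.176ms=12/5b +235.294ms=3/5b
Σ=3b of 3 (153bpm 3/4) — PASS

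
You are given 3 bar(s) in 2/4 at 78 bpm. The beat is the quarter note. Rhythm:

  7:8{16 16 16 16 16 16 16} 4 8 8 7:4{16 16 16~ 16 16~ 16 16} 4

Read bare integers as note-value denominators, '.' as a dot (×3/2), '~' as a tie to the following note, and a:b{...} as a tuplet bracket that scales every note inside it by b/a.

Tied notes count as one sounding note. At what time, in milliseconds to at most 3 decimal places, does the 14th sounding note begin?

note 14 onset = 32/7b = 3516.484ms

1. 0.0ms @ 0 + 219.78ms (2/7)
2. 219.78ms @ 2/7 + 219.78ms (2/7)
3. 439.56ms @ 4/7 + 219.78ms (2/7)
4. 659.341ms @ 6/7 + 219.78ms (2/7)
5. 879.121ms @ 8/7 + 219.78ms (2/7)
6. 1098.901ms @ 10/7 + 219.78ms (2/7)
7. 1318.681ms @ 12/7 + 219.78ms (2/7)
8. 1538.462ms @ 2 + 769.231ms (1)
9. 2307.692ms @ 3 + 384.615ms (1/2)
10. 2692.308ms @ 7/2 + 384.615ms (1/2)
11. 3076.923ms @ 4 + 109.89ms (1/7)
12. 3186.813ms @ 29/7 + 109.89ms (1/7)
13. 3296.703ms @ 30/7 + 219.78ms (2/7)
14. 3516.484ms @ 32/7 + 219.78ms (2/7)
15. 3736.264ms @ 34/7 + 109.89ms (1/7)
16. 3846.154ms @ 5 + 769.231ms (1)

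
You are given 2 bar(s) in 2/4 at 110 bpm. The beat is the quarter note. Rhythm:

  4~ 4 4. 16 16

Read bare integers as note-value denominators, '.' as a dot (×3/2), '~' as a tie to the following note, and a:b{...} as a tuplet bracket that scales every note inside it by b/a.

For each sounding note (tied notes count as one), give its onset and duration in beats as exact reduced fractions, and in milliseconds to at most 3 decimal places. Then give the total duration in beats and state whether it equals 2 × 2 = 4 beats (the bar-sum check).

1) 0.0ms=0b +1090.909ms=2b
2) 1090.909ms=2b +818.182ms=3/2b
3) 1909.091ms=7/2b +136.364ms=1/4b
4) 2045.455ms=15/4b +136.364ms=1/4b
Σ=4b of 4 (110bpm 2/4) — PASS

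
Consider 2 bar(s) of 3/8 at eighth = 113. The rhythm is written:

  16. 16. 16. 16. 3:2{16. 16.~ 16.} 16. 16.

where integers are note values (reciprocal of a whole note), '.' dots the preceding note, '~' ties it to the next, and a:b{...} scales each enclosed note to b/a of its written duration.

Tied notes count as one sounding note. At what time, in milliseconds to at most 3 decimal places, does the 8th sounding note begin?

1. 0.0ms @ 0 + 398.23ms (3/4)
2. 398.23ms @ 3/4 + 398.23ms (3/4)
3. 796.46ms @ 3/2 + 398.23ms (3/4)
4. 1194.69ms @ 9/4 + 398.23ms (3/4)
5. 1592.92ms @ 3 + 265.487ms (1/2)
6. 1858.407ms @ 7/2 + 530.973ms (1)
7. 2389.381ms @ 9/2 + 398.23ms (3/4)
8. 2787.611ms @ 21/4 + 398.23ms (3/4)

note 8 onset = 21/4b = 2787.611ms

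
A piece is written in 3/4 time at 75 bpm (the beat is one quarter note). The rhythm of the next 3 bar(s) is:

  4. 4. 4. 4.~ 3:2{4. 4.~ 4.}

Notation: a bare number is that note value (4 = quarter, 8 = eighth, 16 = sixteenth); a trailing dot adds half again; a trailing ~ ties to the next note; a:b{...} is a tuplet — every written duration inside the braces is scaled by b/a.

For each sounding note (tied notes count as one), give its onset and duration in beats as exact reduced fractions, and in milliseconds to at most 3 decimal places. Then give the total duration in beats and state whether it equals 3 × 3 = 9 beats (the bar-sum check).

1) 0.0ms=0b +1200.0ms=3/2b
2) 1200.0ms=3/2b +1200.0ms=3/2b
3) 2400.0ms=3b +1200.0ms=3/2b
4) 3600.0ms=9/2b +2000.0ms=5/2b
5) 5600.0ms=7b +1600.0ms=2b
Σ=9b of 9 (75bpm 3/4) — PASS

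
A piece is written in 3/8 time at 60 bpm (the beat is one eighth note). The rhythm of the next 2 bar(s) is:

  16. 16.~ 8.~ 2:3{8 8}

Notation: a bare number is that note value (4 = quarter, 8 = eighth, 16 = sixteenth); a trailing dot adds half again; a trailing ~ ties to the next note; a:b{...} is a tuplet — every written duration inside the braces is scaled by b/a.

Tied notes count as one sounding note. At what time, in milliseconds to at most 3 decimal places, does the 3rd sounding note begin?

1. 0.0ms @ 0 + 750.0ms (3/4)
2. 750.0ms @ 3/4 + 3750.0ms (15/4)
3. 4500.0ms @ 9/2 + 1500.0ms (3/2)

note 3 onset = 9/2b = 4500.0ms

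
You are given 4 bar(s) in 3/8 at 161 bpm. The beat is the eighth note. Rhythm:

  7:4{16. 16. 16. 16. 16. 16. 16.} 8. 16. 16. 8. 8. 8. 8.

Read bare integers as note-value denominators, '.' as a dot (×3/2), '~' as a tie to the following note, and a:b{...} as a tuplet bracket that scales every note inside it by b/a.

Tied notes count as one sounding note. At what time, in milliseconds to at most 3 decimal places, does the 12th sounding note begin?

note 12 onset = 15/2b = 2795.031ms

1. 0.0ms @ 0 + 159.716ms (3/7)
2. 159.716ms @ 3/7 + 159.716ms (3/7)
3. 319.432ms @ 6/7 + 159.716ms (3/7)
4. 479.148ms @ 9/7 + 159.716ms (3/7)
5. 638.864ms @ 12/7 + 159.716ms (3/7)
6. 798.58ms @ 15/7 + 159.716ms (3/7)
7. 958.296ms @ 18/7 + 159.716ms (3/7)
8. 1118.012ms @ 3 + 559.006ms (3/2)
9. 1677.019ms @ 9/2 + 279.503ms (3/4)
10. 1956.522ms @ 21/4 + 279.503ms (3/4)
11. 2236.025ms @ 6 + 559.006ms (3/2)
12. 2795.031ms @ 15/2 + 559.006ms (3/2)
13. 3354.037ms @ 9 + 559.006ms (3/2)
14. 3913.043ms @ 21/2 + 559.006ms (3/2)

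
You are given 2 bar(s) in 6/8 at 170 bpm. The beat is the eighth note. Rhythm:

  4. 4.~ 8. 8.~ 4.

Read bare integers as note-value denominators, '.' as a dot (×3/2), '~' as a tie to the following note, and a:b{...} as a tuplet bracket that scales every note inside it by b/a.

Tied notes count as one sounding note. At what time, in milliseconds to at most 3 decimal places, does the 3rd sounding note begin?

note 3 onset = 15/2b = 2647.059ms

1. 0.0ms @ 0 + 1058.824ms (3)
2. 1058.824ms @ 3 + 1588.235ms (9/2)
3. 2647.059ms @ 15/2 + 1588.235ms (9/2)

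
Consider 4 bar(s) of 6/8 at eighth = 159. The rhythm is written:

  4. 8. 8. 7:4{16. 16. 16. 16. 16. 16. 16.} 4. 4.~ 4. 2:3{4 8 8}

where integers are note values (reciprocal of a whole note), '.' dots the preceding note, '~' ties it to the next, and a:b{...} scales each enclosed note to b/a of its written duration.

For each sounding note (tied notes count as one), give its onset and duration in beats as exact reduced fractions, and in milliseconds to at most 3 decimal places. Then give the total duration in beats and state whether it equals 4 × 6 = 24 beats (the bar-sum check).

1) 0.0ms=0b +1132.075ms=3b
2) 1132.075ms=3b +566.038ms=3/2b
3) 1698.113ms=9/2b +566.038ms=3/2b
4) 2264.151ms=6b +161.725ms=3/7b
5) 2425.876ms=45/7b +161.725ms=3/7b
6) 2587.601ms=48/7b +161.725ms=3/7b
7) 2749.326ms=51/7b +161.725ms=3/7b
8) 2911.051ms=54/7b +161.725ms=3/7b
9) 3072.776ms=57/7b +161.725ms=3/7b
10) 3234.501ms=60/7b +161.725ms=3/7b
11) 3396.226ms=9b +1132.075ms=3b
12) 4528.302ms=12b +2264.151ms=6b
13) 6792.453ms=18b +1132.075ms=3b
14) 7924.528ms=21b +566.038ms=3/2b
15) 8490.566ms=45/2b +566.038ms=3/2b
Σ=24b of 24 (159bpm 6/8) — PASS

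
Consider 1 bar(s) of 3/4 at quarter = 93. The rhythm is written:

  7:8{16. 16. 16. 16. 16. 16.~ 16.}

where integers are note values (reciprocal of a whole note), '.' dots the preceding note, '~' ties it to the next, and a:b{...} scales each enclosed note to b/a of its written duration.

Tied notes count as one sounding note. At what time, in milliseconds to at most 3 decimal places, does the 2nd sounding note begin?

1. 0.0ms @ 0 + 276.498ms (3/7)
2. 276.498ms @ 3/7 + 276.498ms (3/7)
3. 552.995ms @ 6/7 + 276.498ms (3/7)
4. 829.493ms @ 9/7 + 276.498ms (3/7)
5. 1105.991ms @ 12/7 + 276.498ms (3/7)
6. 1382.488ms @ 15/7 + 552.995ms (6/7)

note 2 onset = 3/7b = 276.498ms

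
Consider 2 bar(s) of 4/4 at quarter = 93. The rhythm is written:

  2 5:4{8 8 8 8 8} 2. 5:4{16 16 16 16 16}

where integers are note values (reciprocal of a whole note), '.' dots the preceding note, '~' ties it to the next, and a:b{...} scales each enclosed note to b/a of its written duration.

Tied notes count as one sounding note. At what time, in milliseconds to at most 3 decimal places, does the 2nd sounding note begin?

1. 0.0ms @ 0 + 1290.323ms (2)
2. 1290.323ms @ 2 + 258.065ms (2/5)
3. 1548.387ms @ 12/5 + 258.065ms (2/5)
4. 1806.452ms @ 14/5 + 258.065ms (2/5)
5. 2064.516ms @ 16/5 + 258.065ms (2/5)
6. 2322.581ms @ 18/5 + 258.065ms (2/5)
7. 2580.645ms @ 4 + 1935.484ms (3)
8. 4516.129ms @ 7 + 129.032ms (1/5)
9. 4645.161ms @ 36/5 + 129.032ms (1/5)
10. 4774.194ms @ 37/5 + 129.032ms (1/5)
11. 4903.226ms @ 38/5 + 129.032ms (1/5)
12. 5032.258ms @ 39/5 + 129.032ms (1/5)

note 2 onset = 2b = 1290.323ms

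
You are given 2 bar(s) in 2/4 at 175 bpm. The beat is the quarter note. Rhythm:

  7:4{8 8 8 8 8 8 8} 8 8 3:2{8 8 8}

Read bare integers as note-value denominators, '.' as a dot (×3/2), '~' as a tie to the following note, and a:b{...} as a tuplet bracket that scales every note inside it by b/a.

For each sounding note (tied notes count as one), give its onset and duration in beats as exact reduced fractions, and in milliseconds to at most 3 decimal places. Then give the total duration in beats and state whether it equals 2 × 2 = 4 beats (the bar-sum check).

1) 0.0ms=0b +97.959ms=2/7b
2) 97.959ms=2/7b +97.959ms=2/7b
3) 195.918ms=4/7b +97.959ms=2/7b
4) 293.878ms=6/7b +97.959ms=2/7b
5) 391.837ms=8/7b +97.959ms=2/7b
6) 489.796ms=10/7b +97.959ms=2/7b
7) 587.755ms=12/7b +97.959ms=2/7b
8) 685.714ms=2b +171.429ms=1/2b
9) 857.143ms=5/2b +171.429ms=1/2b
10) 1028.571ms=3b +114.286ms=1/3b
11) 1142.857ms=10/3b +114.286ms=1/3b
12) 1257.143ms=11/3b +114.286ms=1/3b
Σ=4b of 4 (175bpm 2/4) — PASS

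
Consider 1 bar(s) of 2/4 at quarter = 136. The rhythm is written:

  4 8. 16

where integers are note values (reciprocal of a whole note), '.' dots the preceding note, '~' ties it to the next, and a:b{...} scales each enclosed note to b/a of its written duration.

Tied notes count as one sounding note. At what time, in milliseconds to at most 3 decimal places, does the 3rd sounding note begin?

note 3 onset = 7/4b = 772.059ms

1. 0.0ms @ 0 + 441.176ms (1)
2. 441.176ms @ 1 + 330.882ms (3/4)
3. 772.059ms @ 7/4 + 110.294ms (1/4)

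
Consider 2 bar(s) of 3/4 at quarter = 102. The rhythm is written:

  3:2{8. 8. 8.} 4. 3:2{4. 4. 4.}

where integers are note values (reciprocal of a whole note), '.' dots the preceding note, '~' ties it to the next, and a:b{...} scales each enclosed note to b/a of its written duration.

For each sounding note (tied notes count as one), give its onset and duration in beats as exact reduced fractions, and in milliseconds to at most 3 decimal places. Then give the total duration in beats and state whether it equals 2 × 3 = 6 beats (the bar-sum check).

1) 0.0ms=0b +294.118ms=1/2b
2) 294.118ms=1/2b +294.118ms=1/2b
3) 588.235ms=1b +294.118ms=1/2b
4) 882.353ms=3/2b +882.353ms=3/2b
5) 1764.706ms=3b +588.235ms=1b
6) 2352.941ms=4b +588.235ms=1b
7) 2941.176ms=5b +588.235ms=1b
Σ=6b of 6 (102bpm 3/4) — PASS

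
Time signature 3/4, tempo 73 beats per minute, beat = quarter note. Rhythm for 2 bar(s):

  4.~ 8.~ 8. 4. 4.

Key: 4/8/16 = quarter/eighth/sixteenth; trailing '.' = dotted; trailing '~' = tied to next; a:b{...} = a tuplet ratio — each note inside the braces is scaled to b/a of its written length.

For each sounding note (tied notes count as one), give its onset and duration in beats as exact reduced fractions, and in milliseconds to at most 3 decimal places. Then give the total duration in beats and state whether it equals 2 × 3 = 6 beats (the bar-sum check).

1) 0.0ms=0b +2465.753ms=3b
2) 2465.753ms=3b +1232.877ms=3/2b
3) 3698.63ms=9/2b +1232.877ms=3/2b
Σ=6b of 6 (73bpm 3/4) — PASS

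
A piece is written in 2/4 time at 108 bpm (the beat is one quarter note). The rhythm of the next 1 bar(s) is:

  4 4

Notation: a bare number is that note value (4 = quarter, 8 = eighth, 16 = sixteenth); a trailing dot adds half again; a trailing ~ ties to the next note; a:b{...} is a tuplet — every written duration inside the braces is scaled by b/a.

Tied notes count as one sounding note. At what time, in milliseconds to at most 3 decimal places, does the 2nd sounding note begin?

note 2 onset = 1b = 555.556ms

1. 0.0ms @ 0 + 555.556ms (1)
2. 555.556ms @ 1 + 555.556ms (1)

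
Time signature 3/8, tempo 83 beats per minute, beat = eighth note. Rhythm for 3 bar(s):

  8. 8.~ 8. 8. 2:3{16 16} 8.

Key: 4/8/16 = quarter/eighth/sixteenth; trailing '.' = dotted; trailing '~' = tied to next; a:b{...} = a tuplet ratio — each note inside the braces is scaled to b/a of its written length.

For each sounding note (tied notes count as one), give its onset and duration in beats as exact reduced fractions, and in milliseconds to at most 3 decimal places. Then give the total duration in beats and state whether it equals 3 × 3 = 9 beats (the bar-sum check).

1) 0.0ms=0b +1084.337ms=3/2b
2) 1084.337ms=3/2b +2168.675ms=3b
3) 3253.012ms=9/2b +1084.337ms=3/2b
4) 4337.349ms=6b +542.169ms=3/4b
5) 4879.518ms=27/4b +542.169ms=3/4b
6) 5421.687ms=15/2b +1084.337ms=3/2b
Σ=9b of 9 (83bpm 3/8) — PASS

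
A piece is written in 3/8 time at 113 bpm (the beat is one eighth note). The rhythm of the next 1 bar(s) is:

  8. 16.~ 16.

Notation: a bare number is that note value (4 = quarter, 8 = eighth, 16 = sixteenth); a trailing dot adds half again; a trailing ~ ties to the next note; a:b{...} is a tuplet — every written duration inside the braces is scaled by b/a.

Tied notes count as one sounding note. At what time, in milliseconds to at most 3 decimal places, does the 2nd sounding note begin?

note 2 onset = 3/2b = 796.46ms

1. 0.0ms @ 0 + 796.46ms (3/2)
2. 796.46ms @ 3/2 + 796.46ms (3/2)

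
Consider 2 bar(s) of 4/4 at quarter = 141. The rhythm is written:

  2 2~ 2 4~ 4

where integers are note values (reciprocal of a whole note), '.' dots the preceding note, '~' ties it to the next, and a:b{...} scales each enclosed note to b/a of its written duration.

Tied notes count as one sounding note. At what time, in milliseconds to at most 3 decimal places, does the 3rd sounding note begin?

note 3 onset = 6b = 2553.191ms

1. 0.0ms @ 0 + 851.064ms (2)
2. 851.064ms @ 2 + 1702.128ms (4)
3. 2553.191ms @ 6 + 851.064ms (2)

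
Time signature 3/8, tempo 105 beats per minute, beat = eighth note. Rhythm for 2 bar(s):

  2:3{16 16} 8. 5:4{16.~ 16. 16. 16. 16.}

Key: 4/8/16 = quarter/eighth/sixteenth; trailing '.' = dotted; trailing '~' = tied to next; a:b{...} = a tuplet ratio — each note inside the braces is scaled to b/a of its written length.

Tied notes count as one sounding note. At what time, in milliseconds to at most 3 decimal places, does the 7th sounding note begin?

note 7 onset = 27/5b = 3085.714ms

1. 0.0ms @ 0 + 428.571ms (3/4)
2. 428.571ms @ 3/4 + 428.571ms (3/4)
3. 857.143ms @ 3/2 + 857.143ms (3/2)
4. 1714.286ms @ 3 + 685.714ms (6/5)
5. 2400.0ms @ 21/5 + 342.857ms (3/5)
6. 2742.857ms @ 24/5 + 342.857ms (3/5)
7. 3085.714ms @ 27/5 + 342.857ms (3/5)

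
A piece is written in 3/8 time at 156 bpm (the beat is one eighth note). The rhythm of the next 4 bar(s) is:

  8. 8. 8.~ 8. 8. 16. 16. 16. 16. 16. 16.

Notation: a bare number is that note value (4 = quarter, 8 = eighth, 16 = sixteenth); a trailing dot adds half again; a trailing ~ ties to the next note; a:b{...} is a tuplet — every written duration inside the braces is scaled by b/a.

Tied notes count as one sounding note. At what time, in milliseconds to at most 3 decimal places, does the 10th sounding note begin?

note 10 onset = 45/4b = 4326.923ms

1. 0.0ms @ 0 + 576.923ms (3/2)
2. 576.923ms @ 3/2 + 576.923ms (3/2)
3. 1153.846ms @ 3 + 1153.846ms (3)
4. 2307.692ms @ 6 + 576.923ms (3/2)
5. 2884.615ms @ 15/2 + 288.462ms (3/4)
6. 3173.077ms @ 33/4 + 288.462ms (3/4)
7. 3461.538ms @ 9 + 288.462ms (3/4)
8. 3750.0ms @ 39/4 + 288.462ms (3/4)
9. 4038.462ms @ 21/2 + 288.462ms (3/4)
10. 4326.923ms @ 45/4 + 288.462ms (3/4)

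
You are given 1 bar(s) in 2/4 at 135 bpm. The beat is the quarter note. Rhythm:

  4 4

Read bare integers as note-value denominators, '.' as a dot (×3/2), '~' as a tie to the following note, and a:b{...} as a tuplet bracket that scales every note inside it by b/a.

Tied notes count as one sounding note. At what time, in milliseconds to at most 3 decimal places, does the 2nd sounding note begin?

note 2 onset = 1b = 444.444ms

1. 0.0ms @ 0 + 444.444ms (1)
2. 444.444ms @ 1 + 444.444ms (1)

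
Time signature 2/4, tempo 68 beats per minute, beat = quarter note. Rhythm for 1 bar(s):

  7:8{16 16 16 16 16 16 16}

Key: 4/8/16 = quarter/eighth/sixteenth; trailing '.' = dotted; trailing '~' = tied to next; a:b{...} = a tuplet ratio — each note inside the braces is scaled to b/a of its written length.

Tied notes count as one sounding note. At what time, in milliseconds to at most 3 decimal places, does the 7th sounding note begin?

note 7 onset = 12/7b = 1512.605ms

1. 0.0ms @ 0 + 252.101ms (2/7)
2. 252.101ms @ 2/7 + 252.101ms (2/7)
3. 504.202ms @ 4/7 + 252.101ms (2/7)
4. 756.303ms @ 6/7 + 252.101ms (2/7)
5. 1008.403ms @ 8/7 + 252.101ms (2/7)
6. 1260.504ms @ 10/7 + 252.101ms (2/7)
7. 1512.605ms @ 12/7 + 252.101ms (2/7)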